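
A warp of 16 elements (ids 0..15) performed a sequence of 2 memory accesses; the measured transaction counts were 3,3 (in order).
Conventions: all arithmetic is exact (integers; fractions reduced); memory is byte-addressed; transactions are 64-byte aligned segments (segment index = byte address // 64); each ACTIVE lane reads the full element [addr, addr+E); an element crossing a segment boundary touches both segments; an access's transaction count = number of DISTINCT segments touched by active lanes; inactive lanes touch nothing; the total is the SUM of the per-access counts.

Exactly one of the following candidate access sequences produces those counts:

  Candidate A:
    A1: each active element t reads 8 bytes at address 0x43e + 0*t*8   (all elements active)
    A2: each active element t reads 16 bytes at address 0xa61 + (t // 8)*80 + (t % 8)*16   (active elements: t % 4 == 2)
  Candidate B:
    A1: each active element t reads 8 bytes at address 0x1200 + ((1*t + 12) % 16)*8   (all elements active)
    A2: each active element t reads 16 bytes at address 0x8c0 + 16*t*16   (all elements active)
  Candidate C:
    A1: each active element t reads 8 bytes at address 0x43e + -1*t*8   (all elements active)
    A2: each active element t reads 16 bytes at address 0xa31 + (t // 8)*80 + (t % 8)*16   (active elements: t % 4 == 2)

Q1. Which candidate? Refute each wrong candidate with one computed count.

A: A1 gives 2 transactions, not 3
B: A1 gives 2 transactions, not 3
C: all counts match (3,3)

Answer: C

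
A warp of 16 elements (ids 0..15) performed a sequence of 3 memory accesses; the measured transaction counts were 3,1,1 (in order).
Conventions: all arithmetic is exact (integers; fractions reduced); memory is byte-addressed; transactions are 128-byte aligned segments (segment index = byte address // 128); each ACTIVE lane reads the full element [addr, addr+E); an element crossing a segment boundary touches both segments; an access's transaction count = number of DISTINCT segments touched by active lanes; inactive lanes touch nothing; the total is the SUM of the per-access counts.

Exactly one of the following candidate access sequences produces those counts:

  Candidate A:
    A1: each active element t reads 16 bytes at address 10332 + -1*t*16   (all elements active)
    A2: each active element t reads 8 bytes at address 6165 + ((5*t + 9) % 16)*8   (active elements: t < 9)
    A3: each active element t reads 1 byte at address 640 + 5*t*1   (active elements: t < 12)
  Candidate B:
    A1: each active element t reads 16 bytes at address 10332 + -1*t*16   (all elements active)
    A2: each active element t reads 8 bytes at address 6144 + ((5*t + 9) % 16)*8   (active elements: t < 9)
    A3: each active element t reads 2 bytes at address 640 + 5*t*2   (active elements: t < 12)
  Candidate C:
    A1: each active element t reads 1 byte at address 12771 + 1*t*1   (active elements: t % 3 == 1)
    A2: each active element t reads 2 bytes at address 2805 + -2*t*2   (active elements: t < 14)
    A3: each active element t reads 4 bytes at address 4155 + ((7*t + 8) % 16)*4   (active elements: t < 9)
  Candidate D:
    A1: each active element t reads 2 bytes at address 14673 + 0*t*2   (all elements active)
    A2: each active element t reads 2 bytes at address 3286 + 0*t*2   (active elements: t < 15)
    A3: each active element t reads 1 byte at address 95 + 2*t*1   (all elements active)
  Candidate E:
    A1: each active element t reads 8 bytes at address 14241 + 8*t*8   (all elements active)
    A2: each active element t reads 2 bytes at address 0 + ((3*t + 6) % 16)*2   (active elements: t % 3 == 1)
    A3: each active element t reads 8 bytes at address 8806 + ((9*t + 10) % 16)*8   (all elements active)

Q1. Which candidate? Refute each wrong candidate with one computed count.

A: A2 gives 2 transactions, not 1
C: A1 gives 1 transaction, not 3
D: A1 gives 1 transaction, not 3
E: A1 gives 8 transactions, not 3
B: all counts match (3,1,1)

Answer: B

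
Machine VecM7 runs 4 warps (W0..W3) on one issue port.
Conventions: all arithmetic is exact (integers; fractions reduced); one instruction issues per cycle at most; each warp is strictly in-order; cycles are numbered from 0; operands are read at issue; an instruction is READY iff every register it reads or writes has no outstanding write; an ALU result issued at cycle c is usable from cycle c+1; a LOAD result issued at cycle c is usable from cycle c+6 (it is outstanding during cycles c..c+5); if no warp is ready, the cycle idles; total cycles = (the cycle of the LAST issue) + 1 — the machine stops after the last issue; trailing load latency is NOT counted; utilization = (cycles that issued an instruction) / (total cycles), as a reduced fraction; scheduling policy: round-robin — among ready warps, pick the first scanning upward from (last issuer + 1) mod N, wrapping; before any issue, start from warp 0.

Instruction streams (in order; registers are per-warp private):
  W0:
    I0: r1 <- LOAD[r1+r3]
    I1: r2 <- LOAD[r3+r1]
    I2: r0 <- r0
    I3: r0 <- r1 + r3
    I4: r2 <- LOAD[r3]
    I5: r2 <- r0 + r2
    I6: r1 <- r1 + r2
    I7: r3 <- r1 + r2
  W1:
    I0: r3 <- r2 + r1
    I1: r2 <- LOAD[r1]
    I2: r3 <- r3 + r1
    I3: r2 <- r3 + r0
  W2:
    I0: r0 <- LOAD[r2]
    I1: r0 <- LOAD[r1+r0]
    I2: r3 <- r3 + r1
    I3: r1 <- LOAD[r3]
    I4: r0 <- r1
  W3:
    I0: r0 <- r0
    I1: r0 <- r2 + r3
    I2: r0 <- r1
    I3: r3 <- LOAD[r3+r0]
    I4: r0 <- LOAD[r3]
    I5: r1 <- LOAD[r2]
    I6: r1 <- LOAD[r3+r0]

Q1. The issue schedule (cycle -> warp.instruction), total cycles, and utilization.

cycle 0: W0.I0
cycle 1: W1.I0
cycle 2: W2.I0
cycle 3: W3.I0
cycle 4: W1.I1
cycle 5: W3.I1
cycle 6: W0.I1
cycle 7: W1.I2
cycle 8: W2.I1
cycle 9: W3.I2
cycle 10: W0.I2
cycle 11: W1.I3
cycle 12: W2.I2
cycle 13: W3.I3
cycle 14: W0.I3
cycle 15: W2.I3
cycle 16: W0.I4
cycle 17: idle
cycle 18: idle
cycle 19: W3.I4
cycle 20: W3.I5
cycle 21: W2.I4
cycle 22: W0.I5
cycle 23: W0.I6
cycle 24: W0.I7
cycle 25: idle
cycle 26: W3.I6

Answer: 27 cycles, utilization 8/9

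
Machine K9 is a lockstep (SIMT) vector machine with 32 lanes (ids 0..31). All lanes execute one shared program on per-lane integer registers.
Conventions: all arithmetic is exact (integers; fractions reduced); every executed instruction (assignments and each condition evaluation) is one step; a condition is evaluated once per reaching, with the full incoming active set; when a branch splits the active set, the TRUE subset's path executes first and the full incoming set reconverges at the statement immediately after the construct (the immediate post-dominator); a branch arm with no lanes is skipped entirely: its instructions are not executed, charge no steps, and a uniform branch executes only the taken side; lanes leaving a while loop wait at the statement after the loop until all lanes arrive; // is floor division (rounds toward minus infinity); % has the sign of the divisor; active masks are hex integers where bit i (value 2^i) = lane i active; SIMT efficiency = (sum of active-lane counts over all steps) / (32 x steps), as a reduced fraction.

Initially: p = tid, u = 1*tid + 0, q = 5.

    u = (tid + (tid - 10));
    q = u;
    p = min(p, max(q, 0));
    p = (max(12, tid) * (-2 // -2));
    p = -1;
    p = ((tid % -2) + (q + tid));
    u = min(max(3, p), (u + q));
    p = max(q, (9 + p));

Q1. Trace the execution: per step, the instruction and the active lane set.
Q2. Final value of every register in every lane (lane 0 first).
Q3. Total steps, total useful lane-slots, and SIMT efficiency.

step 0: u <- (tid + (tid - 10))      0xffffffff
step 1: q <- u                       0xffffffff
step 2: p <- min(p, max(q, 0))       0xffffffff
step 3: p <- (max(12, tid) * (-2 // -2)) 0xffffffff
step 4: p <- -1                      0xffffffff
step 5: p <- ((tid % -2) + (q + tid)) 0xffffffff
step 6: u <- min(max(3, p), (u + q)) 0xffffffff
step 7: p <- max(q, (9 + p))         0xffffffff

Answer: 8 steps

p: -1,1,5,7,11,13,17,19,23,25,29,31,35,37,41,43,47,49,53,55,59,61,65,67,71,73,77,79,83,85,89,91
u: -20,-16,-12,-8,-4,0,4,8,12,16,20,22,26,28,32,34,38,40,44,46,50,52,56,58,62,64,68,70,74,76,80,82
q: -10,-8,-6,-4,-2,0,2,4,6,8,10,12,14,16,18,20,22,24,26,28,30,32,34,36,38,40,42,44,46,48,50,52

steps = 8; useful = 256; efficiency = 256/256 = 1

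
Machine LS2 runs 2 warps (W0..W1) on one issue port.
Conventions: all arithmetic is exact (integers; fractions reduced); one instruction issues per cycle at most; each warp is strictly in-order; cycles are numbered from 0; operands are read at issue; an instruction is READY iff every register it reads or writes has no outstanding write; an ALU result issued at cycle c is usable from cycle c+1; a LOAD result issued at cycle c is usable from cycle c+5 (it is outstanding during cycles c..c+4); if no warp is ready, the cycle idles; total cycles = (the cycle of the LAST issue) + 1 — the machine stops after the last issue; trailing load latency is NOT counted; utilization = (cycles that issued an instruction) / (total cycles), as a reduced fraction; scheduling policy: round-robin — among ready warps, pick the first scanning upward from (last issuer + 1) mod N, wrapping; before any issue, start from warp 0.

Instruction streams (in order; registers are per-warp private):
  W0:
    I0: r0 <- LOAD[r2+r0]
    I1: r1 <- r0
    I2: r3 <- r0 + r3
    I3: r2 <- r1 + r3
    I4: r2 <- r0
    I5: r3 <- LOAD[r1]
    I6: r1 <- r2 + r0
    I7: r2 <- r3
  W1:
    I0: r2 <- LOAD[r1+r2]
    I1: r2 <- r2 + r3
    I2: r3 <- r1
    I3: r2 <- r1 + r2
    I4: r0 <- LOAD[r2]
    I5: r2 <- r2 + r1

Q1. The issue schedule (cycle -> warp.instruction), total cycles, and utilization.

cycle 0: W0.I0
cycle 1: W1.I0
cycle 2: idle
cycle 3: idle
cycle 4: idle
cycle 5: W0.I1
cycle 6: W1.I1
cycle 7: W0.I2
cycle 8: W1.I2
cycle 9: W0.I3
cycle 10: W1.I3
cycle 11: W0.I4
cycle 12: W1.I4
cycle 13: W0.I5
cycle 14: W1.I5
cycle 15: W0.I6
cycle 16: idle
cycle 17: idle
cycle 18: W0.I7

Answer: 19 cycles, utilization 14/19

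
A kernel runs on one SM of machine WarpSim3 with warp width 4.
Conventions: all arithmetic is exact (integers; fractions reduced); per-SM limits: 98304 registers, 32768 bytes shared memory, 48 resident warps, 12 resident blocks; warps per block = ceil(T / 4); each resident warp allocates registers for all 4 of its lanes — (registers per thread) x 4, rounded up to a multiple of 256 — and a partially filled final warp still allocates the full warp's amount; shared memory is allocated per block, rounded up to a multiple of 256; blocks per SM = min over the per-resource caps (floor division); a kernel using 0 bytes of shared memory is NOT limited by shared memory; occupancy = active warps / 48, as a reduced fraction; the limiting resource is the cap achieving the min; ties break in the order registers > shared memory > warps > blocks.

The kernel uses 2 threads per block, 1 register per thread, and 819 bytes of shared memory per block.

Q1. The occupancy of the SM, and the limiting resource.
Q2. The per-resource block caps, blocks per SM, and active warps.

Answer: occupancy 1/4, limited by blocks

registers: 384 blocks
shared memory: 32 blocks
warps: 48 blocks
blocks: 12 blocks

Answer: 12 blocks, 12 active warps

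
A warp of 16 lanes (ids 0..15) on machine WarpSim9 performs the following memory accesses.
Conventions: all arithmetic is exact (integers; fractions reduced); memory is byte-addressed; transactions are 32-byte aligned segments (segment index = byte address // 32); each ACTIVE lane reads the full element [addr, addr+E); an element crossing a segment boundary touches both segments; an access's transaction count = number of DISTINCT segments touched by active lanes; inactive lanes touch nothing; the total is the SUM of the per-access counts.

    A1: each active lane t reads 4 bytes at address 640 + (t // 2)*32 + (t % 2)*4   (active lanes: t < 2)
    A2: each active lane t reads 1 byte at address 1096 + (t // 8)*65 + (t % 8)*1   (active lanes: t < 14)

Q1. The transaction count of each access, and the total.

A1: 1 transaction
A2: 2 transactions

Answer: 1,2; total 3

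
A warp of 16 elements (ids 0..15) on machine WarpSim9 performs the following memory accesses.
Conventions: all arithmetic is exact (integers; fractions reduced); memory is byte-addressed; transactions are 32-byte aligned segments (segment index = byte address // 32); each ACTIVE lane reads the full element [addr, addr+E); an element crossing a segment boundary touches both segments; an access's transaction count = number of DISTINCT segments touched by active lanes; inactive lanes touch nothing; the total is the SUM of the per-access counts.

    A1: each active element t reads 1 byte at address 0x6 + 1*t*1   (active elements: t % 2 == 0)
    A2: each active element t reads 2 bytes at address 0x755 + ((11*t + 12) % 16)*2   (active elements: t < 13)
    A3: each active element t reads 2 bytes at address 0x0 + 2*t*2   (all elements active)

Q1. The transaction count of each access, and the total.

A1: 1 transaction
A2: 2 transactions
A3: 2 transactions

Answer: 1,2,2; total 5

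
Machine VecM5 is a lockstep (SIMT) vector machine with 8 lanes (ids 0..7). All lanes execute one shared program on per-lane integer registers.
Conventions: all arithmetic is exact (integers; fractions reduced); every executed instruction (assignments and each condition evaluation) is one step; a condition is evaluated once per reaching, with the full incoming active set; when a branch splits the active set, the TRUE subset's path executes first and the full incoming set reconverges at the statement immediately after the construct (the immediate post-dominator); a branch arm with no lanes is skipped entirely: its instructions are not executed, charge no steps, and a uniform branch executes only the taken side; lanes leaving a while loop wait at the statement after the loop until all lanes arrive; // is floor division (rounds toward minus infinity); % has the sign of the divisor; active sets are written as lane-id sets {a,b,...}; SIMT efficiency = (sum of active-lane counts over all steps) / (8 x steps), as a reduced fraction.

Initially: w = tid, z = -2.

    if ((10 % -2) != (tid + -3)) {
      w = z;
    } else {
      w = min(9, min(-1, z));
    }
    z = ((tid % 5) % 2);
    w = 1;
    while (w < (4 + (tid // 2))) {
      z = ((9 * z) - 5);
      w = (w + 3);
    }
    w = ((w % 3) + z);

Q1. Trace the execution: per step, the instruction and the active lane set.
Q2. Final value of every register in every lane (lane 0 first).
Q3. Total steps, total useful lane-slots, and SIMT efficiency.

step 0: eval ((10 % -2) != (tid + -3)) {0,1,2,3,4,5,6,7}
step 1: w <- z                       {0,1,2,4,5,6,7}
step 2: w <- min(9, min(-1, z))      {3}
step 3: z <- ((tid % 5) % 2)         {0,1,2,3,4,5,6,7}
step 4: w <- 1                       {0,1,2,3,4,5,6,7}
step 5: eval (w < (4 + (tid // 2)))  {0,1,2,3,4,5,6,7}
step 6: z <- ((9 * z) - 5)           {0,1,2,3,4,5,6,7}
step 7: w <- (w + 3)                 {0,1,2,3,4,5,6,7}
step 8: eval (w < (4 + (tid // 2)))  {0,1,2,3,4,5,6,7}
step 9: z <- ((9 * z) - 5)           {2,3,4,5,6,7}
step 10: w <- (w + 3)                 {2,3,4,5,6,7}
step 11: eval (w < (4 + (tid // 2)))  {2,3,4,5,6,7}
step 12: w <- ((w % 3) + z)           {0,1,2,3,4,5,6,7}

Answer: 13 steps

w: -4,5,-49,32,-49,-49,32,-49
z: -5,4,-50,31,-50,-50,31,-50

steps = 13; useful = 90; efficiency = 90/104 = 45/52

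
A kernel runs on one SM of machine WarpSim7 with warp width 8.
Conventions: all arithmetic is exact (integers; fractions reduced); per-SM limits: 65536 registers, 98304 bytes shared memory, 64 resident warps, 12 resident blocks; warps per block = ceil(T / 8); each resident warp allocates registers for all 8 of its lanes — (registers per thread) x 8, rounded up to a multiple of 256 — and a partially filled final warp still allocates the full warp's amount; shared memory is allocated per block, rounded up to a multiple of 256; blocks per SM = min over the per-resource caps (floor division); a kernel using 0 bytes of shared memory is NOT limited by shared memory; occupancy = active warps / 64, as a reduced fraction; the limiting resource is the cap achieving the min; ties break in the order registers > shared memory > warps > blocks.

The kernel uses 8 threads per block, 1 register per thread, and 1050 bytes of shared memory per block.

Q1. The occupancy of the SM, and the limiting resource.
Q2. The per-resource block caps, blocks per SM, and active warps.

Answer: occupancy 3/16, limited by blocks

registers: 256 blocks
shared memory: 76 blocks
warps: 64 blocks
blocks: 12 blocks

Answer: 12 blocks, 12 active warps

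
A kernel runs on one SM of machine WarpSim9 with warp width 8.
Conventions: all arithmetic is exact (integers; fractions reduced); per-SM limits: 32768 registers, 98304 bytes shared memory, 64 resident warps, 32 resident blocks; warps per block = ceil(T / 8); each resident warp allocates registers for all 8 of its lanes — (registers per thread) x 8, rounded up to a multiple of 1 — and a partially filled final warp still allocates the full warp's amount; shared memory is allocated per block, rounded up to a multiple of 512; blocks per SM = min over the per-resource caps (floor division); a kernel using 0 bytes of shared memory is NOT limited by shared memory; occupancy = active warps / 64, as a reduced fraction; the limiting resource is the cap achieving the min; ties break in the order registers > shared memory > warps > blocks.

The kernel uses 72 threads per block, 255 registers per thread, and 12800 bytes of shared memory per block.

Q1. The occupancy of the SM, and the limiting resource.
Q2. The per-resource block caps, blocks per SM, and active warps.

Answer: occupancy 9/64, limited by registers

registers: 1 block
shared memory: 7 blocks
warps: 7 blocks
blocks: 32 blocks

Answer: 1 block, 9 active warps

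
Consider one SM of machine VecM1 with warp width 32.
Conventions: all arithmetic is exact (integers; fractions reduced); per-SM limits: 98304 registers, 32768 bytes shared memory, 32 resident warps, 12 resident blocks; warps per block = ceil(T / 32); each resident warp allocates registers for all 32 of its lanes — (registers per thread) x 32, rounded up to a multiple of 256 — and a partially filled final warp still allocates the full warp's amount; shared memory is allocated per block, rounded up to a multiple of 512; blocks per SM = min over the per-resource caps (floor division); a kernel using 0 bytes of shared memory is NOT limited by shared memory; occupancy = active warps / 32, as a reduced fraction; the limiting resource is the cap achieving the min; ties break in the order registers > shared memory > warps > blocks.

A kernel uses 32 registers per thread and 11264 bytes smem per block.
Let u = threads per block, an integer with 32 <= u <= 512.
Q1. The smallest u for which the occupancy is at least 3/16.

Answer: u = 65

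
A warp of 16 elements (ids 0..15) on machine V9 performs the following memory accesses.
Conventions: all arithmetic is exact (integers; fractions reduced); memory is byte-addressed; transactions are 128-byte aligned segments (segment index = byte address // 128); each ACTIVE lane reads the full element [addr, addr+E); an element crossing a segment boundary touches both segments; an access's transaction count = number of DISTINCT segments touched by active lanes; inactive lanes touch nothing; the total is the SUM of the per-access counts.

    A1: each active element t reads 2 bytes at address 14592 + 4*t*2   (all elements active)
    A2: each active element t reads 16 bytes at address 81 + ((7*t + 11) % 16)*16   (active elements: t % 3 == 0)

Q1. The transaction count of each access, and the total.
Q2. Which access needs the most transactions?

A1: 1 transaction
A2: 3 transactions

Answer: 1,3; total 4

Answer: A2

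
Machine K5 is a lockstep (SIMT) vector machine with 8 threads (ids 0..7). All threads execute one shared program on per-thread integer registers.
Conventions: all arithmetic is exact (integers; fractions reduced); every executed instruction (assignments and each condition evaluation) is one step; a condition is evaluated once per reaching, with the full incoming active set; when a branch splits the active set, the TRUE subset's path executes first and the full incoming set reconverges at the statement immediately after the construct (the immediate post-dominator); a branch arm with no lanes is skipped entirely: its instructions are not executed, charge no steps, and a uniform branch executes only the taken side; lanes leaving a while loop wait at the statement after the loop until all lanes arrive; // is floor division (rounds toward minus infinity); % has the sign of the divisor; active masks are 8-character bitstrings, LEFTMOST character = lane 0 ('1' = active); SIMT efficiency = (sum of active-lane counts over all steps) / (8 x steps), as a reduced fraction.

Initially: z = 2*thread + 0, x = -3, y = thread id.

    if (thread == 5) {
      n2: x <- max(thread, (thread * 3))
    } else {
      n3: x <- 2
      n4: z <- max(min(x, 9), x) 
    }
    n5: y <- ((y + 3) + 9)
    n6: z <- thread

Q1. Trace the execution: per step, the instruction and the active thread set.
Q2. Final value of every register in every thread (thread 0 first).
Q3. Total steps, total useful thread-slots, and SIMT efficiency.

step 0: eval (thread == 5)           11111111
step 1: x <- max(thread, (thread * 3)) 00000100
step 2: x <- 2                       11111011
step 3: z <- max(min(x, 9), x)       11111011
step 4: y <- ((y + 3) + 9)           11111111
step 5: z <- thread                  11111111

Answer: 6 steps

z: 0,1,2,3,4,5,6,7
x: 2,2,2,2,2,15,2,2
y: 12,13,14,15,16,17,18,19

steps = 6; useful = 39; efficiency = 39/48 = 13/16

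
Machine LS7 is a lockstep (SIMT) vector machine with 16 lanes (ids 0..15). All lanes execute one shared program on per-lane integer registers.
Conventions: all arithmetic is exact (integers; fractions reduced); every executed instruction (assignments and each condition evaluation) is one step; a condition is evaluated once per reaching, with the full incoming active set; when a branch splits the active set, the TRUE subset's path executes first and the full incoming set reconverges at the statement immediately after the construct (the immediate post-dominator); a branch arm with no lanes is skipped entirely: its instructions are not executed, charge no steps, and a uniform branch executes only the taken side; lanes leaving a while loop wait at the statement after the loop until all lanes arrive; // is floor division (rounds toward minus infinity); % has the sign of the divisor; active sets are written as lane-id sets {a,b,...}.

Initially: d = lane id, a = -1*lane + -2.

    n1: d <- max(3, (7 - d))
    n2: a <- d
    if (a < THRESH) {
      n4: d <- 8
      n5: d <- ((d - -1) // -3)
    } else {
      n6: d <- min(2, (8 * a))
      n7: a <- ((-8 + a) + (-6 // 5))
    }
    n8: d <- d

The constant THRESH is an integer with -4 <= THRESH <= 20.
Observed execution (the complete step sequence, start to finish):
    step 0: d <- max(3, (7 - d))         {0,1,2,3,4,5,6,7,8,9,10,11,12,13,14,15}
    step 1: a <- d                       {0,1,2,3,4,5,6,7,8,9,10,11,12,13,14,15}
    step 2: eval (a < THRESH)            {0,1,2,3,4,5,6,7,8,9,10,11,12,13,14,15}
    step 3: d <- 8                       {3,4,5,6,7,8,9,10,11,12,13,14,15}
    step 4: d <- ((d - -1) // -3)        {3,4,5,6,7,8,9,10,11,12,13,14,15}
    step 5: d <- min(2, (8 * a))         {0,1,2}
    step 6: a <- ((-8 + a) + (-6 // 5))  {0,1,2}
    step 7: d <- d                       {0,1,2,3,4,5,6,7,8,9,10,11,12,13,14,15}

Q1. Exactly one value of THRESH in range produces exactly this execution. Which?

Answer: THRESH = 5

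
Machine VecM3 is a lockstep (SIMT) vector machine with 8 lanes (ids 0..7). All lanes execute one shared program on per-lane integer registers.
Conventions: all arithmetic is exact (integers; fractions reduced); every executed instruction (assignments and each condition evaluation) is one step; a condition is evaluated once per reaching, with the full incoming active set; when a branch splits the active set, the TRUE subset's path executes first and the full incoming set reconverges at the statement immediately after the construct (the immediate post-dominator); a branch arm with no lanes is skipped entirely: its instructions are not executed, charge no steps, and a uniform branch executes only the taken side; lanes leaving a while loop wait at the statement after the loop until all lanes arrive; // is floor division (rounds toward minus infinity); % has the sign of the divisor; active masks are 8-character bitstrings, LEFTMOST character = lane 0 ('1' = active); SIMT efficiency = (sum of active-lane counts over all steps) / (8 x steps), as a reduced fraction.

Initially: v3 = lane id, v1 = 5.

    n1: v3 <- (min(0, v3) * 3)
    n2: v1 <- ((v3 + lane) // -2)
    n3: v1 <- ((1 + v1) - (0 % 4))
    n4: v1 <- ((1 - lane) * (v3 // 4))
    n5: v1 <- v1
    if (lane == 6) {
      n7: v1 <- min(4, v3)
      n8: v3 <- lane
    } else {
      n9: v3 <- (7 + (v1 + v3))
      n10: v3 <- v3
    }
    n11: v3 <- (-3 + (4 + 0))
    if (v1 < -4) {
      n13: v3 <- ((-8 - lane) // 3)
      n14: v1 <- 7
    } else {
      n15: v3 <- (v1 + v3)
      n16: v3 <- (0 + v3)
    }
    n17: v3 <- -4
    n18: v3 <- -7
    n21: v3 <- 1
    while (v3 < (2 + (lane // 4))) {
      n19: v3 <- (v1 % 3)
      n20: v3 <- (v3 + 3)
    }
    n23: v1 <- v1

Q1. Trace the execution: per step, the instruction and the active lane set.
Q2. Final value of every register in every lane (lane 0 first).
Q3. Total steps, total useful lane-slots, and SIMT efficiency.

step 0: v3 <- (min(0, v3) * 3)       11111111
step 1: v1 <- ((v3 + lane) // -2)    11111111
step 2: v1 <- ((1 + v1) - (0 % 4))   11111111
step 3: v1 <- ((1 - lane) * (v3 // 4)) 11111111
step 4: v1 <- v1                     11111111
step 5: eval (lane == 6)             11111111
step 6: v1 <- min(4, v3)             00000010
step 7: v3 <- lane                   00000010
step 8: v3 <- (7 + (v1 + v3))        11111101
step 9: v3 <- v3                     11111101
step 10: v3 <- (-3 + (4 + 0))         11111111
step 11: eval (v1 < -4)               11111111
step 12: v3 <- (v1 + v3)              11111111
step 13: v3 <- (0 + v3)               11111111
step 14: v3 <- -4                     11111111
step 15: v3 <- -7                     11111111
step 16: v3 <- 1                      11111111
step 17: eval (v3 < (2 + (lane // 4))) 11111111
step 18: v3 <- (v1 % 3)               11111111
step 19: v3 <- (v3 + 3)               11111111
step 20: eval (v3 < (2 + (lane // 4))) 11111111
step 21: v1 <- v1                     11111111

Answer: 22 steps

v3: 3,3,3,3,3,3,3,3
v1: 0,0,0,0,0,0,0,0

steps = 22; useful = 160; efficiency = 160/176 = 10/11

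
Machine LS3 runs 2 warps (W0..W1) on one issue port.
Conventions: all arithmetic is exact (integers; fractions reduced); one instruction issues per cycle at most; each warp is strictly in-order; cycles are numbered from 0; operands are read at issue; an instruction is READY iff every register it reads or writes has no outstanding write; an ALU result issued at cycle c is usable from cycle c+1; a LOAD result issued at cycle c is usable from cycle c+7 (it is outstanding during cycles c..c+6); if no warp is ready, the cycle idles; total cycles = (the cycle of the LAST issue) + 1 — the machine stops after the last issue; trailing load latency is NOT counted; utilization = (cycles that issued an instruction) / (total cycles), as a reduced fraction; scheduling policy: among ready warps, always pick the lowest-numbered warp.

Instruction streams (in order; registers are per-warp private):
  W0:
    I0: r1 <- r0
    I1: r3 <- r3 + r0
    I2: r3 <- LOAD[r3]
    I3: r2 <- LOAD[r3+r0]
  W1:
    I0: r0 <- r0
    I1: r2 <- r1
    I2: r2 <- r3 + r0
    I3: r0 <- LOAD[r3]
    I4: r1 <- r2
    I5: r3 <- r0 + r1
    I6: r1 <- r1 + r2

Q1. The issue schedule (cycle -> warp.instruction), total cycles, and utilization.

cycle 0: W0.I0
cycle 1: W0.I1
cycle 2: W0.I2
cycle 3: W1.I0
cycle 4: W1.I1
cycle 5: W1.I2
cycle 6: W1.I3
cycle 7: W1.I4
cycle 8: idle
cycle 9: W0.I3
cycle 10: idle
cycle 11: idle
cycle 12: idle
cycle 13: W1.I5
cycle 14: W1.I6

Answer: 15 cycles, utilization 11/15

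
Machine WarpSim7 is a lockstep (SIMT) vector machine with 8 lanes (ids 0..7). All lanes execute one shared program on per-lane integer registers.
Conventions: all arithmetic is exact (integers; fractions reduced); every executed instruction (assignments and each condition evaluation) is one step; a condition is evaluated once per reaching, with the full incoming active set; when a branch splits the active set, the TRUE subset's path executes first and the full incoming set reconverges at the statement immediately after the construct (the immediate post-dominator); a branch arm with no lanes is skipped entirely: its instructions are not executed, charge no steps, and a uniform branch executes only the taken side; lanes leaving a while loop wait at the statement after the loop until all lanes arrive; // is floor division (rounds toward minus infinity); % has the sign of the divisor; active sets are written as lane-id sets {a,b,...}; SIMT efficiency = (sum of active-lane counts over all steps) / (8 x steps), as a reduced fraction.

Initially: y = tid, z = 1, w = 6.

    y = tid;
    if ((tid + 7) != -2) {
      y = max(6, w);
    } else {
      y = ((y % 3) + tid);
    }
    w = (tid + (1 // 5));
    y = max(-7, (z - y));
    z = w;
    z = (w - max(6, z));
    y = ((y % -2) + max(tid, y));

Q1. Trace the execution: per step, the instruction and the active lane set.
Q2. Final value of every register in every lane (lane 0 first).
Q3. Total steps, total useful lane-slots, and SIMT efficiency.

step 0: y <- tid                     {0,1,2,3,4,5,6,7}
step 1: eval ((tid + 7) != -2)       {0,1,2,3,4,5,6,7}
step 2: y <- max(6, w)               {0,1,2,3,4,5,6,7}
step 3: w <- (tid + (1 // 5))        {0,1,2,3,4,5,6,7}
step 4: y <- max(-7, (z - y))        {0,1,2,3,4,5,6,7}
step 5: z <- w                       {0,1,2,3,4,5,6,7}
step 6: z <- (w - max(6, z))         {0,1,2,3,4,5,6,7}
step 7: y <- ((y % -2) + max(tid, y)) {0,1,2,3,4,5,6,7}

Answer: 8 steps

y: -1,0,1,2,3,4,5,6
z: -6,-5,-4,-3,-2,-1,0,0
w: 0,1,2,3,4,5,6,7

steps = 8; useful = 64; efficiency = 64/64 = 1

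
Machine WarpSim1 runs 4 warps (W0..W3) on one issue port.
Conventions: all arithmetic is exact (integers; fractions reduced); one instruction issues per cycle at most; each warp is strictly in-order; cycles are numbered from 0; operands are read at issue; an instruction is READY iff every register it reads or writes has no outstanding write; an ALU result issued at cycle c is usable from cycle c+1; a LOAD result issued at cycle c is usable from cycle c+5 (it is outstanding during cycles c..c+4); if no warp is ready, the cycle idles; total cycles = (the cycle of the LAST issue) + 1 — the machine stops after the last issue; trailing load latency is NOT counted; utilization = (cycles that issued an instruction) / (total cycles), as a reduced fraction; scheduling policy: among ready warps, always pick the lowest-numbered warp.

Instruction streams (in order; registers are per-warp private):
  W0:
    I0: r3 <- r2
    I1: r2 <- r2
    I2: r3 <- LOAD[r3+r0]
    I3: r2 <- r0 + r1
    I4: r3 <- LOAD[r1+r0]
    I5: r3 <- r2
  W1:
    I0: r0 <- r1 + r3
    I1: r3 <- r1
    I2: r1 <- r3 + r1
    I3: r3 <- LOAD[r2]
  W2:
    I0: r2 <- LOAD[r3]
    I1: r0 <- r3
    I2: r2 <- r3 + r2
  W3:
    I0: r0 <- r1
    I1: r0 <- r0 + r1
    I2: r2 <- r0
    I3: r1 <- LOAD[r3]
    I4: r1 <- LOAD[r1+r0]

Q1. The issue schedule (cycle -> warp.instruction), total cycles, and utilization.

cycle 0: W0.I0
cycle 1: W0.I1
cycle 2: W0.I2
cycle 3: W0.I3
cycle 4: W1.I0
cycle 5: W1.I1
cycle 6: W1.I2
cycle 7: W0.I4
cycle 8: W1.I3
cycle 9: W2.I0
cycle 10: W2.I1
cycle 11: W3.I0
cycle 12: W0.I5
cycle 13: W3.I1
cycle 14: W2.I2
cycle 15: W3.I2
cycle 16: W3.I3
cycle 17: idle
cycle 18: idle
cycle 19: idle
cycle 20: idle
cycle 21: W3.I4

Answer: 22 cycles, utilization 9/11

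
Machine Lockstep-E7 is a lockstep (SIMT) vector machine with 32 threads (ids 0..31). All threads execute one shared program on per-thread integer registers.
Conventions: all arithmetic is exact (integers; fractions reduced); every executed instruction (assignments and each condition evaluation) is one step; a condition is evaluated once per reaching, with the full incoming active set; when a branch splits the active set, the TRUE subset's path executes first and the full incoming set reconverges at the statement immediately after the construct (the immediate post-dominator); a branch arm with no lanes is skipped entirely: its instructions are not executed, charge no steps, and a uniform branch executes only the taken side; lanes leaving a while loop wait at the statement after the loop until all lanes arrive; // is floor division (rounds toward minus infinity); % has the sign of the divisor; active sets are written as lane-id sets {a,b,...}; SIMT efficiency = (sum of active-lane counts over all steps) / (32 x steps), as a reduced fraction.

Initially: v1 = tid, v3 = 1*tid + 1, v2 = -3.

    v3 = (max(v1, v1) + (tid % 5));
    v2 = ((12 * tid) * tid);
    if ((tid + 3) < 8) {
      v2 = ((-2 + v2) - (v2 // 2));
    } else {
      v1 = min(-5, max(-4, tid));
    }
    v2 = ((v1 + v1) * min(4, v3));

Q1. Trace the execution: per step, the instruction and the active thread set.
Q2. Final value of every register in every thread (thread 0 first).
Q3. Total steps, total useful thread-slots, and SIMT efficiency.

step 0: v3 <- (max(v1, v1) + (tid % 5)) {0,1,2,3,4,5,6,7,8,9,10,11,12,13,14,15,16,17,18,19,20,21,22,23,24,25,26,27,28,29,30,31}
step 1: v2 <- ((12 * tid) * tid)     {0,1,2,3,4,5,6,7,8,9,10,11,12,13,14,15,16,17,18,19,20,21,22,23,24,25,26,27,28,29,30,31}
step 2: eval ((tid + 3) < 8)         {0,1,2,3,4,5,6,7,8,9,10,11,12,13,14,15,16,17,18,19,20,21,22,23,24,25,26,27,28,29,30,31}
step 3: v2 <- ((-2 + v2) - (v2 // 2)) {0,1,2,3,4}
step 4: v1 <- min(-5, max(-4, tid))  {5,6,7,8,9,10,11,12,13,14,15,16,17,18,19,20,21,22,23,24,25,26,27,28,29,30,31}
step 5: v2 <- ((v1 + v1) * min(4, v3)) {0,1,2,3,4,5,6,7,8,9,10,11,12,13,14,15,16,17,18,19,20,21,22,23,24,25,26,27,28,29,30,31}

Answer: 6 steps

v1: 0,1,2,3,4,-5,-5,-5,-5,-5,-5,-5,-5,-5,-5,-5,-5,-5,-5,-5,-5,-5,-5,-5,-5,-5,-5,-5,-5,-5,-5,-5
v3: 0,2,4,6,8,5,7,9,11,13,10,12,14,16,18,15,17,19,21,23,20,22,24,26,28,25,27,29,31,33,30,32
v2: 0,4,16,24,32,-40,-40,-40,-40,-40,-40,-40,-40,-40,-40,-40,-40,-40,-40,-40,-40,-40,-40,-40,-40,-40,-40,-40,-40,-40,-40,-40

steps = 6; useful = 160; efficiency = 160/192 = 5/6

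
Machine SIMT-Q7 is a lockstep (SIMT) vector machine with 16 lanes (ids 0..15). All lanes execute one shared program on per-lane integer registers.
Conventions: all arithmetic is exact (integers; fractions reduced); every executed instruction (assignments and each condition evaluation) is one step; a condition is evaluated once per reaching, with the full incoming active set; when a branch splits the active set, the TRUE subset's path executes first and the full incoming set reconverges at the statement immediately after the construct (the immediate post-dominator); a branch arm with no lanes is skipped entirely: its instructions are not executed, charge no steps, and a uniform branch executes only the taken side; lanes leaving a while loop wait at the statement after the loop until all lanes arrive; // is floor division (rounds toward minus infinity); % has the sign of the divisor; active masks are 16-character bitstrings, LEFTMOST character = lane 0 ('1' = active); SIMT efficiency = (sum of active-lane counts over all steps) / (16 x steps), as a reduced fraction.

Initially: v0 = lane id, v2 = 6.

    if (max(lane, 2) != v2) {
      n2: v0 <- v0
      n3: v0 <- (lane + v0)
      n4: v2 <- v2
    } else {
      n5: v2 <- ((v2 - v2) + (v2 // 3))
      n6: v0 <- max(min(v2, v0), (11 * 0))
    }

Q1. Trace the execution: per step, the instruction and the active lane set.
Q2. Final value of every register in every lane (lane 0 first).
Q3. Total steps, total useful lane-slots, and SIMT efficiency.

step 0: eval (max(lane, 2) != v2)    1111111111111111
step 1: v0 <- v0                     1111110111111111
step 2: v0 <- (lane + v0)            1111110111111111
step 3: v2 <- v2                     1111110111111111
step 4: v2 <- ((v2 - v2) + (v2 // 3)) 0000001000000000
step 5: v0 <- max(min(v2, v0), (11 * 0)) 0000001000000000

Answer: 6 steps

v0: 0,2,4,6,8,10,2,14,16,18,20,22,24,26,28,30
v2: 6,6,6,6,6,6,2,6,6,6,6,6,6,6,6,6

steps = 6; useful = 63; efficiency = 63/96 = 21/32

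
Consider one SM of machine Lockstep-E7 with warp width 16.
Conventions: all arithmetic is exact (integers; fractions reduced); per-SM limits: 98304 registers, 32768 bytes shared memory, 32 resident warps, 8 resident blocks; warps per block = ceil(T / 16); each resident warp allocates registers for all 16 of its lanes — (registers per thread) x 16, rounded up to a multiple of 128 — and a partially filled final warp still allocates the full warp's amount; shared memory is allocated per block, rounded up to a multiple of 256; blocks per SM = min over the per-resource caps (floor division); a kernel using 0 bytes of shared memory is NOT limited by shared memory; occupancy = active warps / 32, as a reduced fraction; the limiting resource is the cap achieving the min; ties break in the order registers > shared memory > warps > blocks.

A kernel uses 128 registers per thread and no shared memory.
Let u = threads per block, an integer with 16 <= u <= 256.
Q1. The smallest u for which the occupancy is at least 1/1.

Answer: u = 49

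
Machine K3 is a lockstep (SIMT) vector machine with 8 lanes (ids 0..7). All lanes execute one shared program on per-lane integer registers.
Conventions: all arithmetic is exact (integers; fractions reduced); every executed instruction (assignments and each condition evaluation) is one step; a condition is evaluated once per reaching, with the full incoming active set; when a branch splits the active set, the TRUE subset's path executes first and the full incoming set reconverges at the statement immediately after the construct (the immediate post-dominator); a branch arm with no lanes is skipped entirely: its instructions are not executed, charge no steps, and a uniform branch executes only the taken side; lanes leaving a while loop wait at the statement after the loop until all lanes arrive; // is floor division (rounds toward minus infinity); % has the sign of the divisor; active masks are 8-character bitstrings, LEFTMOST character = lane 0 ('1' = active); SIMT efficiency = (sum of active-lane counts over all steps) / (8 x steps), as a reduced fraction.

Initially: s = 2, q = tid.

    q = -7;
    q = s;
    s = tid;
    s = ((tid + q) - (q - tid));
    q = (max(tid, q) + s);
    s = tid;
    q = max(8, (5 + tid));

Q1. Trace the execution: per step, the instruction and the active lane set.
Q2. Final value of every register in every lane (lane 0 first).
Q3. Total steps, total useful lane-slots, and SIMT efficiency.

step 0: q <- -7                      11111111
step 1: q <- s                       11111111
step 2: s <- tid                     11111111
step 3: s <- ((tid + q) - (q - tid)) 11111111
step 4: q <- (max(tid, q) + s)       11111111
step 5: s <- tid                     11111111
step 6: q <- max(8, (5 + tid))       11111111

Answer: 7 steps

s: 0,1,2,3,4,5,6,7
q: 8,8,8,8,9,10,11,12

steps = 7; useful = 56; efficiency = 56/56 = 1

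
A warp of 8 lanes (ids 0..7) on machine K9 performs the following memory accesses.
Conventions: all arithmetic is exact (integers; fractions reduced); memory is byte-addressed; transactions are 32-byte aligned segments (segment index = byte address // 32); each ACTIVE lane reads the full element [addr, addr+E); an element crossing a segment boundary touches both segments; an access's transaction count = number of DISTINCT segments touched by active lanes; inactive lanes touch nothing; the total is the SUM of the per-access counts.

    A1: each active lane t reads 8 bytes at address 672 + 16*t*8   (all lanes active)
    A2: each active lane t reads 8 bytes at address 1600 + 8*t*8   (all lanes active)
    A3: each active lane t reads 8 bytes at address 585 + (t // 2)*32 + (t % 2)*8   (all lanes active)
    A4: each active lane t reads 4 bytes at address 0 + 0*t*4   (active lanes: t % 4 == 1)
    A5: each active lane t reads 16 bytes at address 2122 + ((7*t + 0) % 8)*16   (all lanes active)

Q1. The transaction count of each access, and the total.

A1: 8 transactions
A2: 8 transactions
A3: 4 transactions
A4: 1 transaction
A5: 5 transactions

Answer: 8,8,4,1,5; total 26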